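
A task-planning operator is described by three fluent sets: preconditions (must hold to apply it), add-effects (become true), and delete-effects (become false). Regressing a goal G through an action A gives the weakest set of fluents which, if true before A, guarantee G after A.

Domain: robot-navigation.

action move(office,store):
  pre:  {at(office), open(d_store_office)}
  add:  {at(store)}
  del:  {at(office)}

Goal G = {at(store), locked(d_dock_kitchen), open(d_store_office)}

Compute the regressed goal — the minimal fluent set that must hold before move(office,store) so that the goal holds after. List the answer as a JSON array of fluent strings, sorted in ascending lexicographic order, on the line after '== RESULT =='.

Compute (G \ add) ∪ pre:
  G ∩ del = {}  (empty — regression defined)
  G \ add = {at(store), locked(d_dock_kitchen), open(d_store_office)} \ {at(store)} = {locked(d_dock_kitchen), open(d_store_office)}
  ∪ pre   = {locked(d_dock_kitchen), open(d_store_office)} ∪ {at(office), open(d_store_office)}
          = {at(office), locked(d_dock_kitchen), open(d_store_office)}

== RESULT ==
["at(office)", "locked(d_dock_kitchen)", "open(d_store_office)"]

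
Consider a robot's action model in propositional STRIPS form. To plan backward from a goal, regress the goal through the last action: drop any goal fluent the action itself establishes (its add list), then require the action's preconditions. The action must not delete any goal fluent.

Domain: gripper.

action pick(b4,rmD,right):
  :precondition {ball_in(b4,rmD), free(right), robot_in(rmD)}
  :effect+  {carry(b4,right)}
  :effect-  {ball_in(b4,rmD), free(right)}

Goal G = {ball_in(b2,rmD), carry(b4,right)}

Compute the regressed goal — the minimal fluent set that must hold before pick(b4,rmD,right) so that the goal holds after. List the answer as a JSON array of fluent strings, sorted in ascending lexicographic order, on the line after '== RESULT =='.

Compute (G \ add) ∪ pre:
  G ∩ del = {}  (empty — regression defined)
  G \ add = {ball_in(b2,rmD), carry(b4,right)} \ {carry(b4,right)} = {ball_in(b2,rmD)}
  ∪ pre   = {ball_in(b2,rmD)} ∪ {ball_in(b4,rmD), free(right), robot_in(rmD)}
          = {ball_in(b2,rmD), ball_in(b4,rmD), free(right), robot_in(rmD)}

== RESULT ==
["ball_in(b2,rmD)", "ball_in(b4,rmD)", "free(right)", "robot_in(rmD)"]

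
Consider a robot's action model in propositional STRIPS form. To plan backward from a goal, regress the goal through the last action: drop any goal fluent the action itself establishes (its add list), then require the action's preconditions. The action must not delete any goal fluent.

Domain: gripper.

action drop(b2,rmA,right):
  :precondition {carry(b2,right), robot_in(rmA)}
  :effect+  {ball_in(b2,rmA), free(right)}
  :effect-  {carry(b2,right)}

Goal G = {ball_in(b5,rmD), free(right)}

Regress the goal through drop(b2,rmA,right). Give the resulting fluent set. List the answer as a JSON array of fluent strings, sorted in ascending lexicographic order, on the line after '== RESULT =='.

Compute (G \ add) ∪ pre:
  G ∩ del = {}  (empty — regression defined)
  G \ add = {ball_in(b5,rmD), free(right)} \ {ball_in(b2,rmA), free(right)} = {ball_in(b5,rmD)}
  ∪ pre   = {ball_in(b5,rmD)} ∪ {carry(b2,right), robot_in(rmA)}
          = {ball_in(b5,rmD), carry(b2,right), robot_in(rmA)}

== RESULT ==
["ball_in(b5,rmD)", "carry(b2,right)", "robot_in(rmA)"]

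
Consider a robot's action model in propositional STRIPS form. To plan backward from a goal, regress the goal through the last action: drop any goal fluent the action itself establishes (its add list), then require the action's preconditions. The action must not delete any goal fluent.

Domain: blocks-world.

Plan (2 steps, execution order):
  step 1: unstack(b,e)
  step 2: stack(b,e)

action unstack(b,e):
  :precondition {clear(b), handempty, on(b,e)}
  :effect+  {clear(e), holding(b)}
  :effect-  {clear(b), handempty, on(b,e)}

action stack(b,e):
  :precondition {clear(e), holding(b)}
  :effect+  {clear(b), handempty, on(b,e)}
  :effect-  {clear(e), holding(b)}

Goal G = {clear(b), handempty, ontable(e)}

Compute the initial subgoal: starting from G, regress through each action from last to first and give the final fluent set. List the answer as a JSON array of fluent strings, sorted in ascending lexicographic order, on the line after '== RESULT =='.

Regress step by step:
  through step 2 (stack(b,e)): drop {clear(b), handempty}, keep {ontable(e)}, require {clear(e), holding(b)}
    → {clear(e), holding(b), ontable(e)}
  through step 1 (unstack(b,e)): drop {clear(e), holding(b)}, keep {ontable(e)}, require {clear(b), handempty, on(b,e)}
    → {clear(b), handempty, on(b,e), ontable(e)}

== RESULT ==
["clear(b)", "handempty", "on(b,e)", "ontable(e)"]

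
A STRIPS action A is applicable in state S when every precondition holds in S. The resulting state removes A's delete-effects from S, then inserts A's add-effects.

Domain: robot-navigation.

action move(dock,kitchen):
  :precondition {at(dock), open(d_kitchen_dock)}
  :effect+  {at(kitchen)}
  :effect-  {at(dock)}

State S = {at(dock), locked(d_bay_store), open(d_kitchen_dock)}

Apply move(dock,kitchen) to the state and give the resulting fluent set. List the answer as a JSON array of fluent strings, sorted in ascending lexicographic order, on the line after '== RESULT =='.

Compute (S \ del) ∪ add:
  pre ⊆ S: {at(dock), open(d_kitchen_dock)} ⊆ S  — applicable
  S \ del = {locked(d_bay_store), open(d_kitchen_dock)}
  ∪ add   = {at(kitchen), locked(d_bay_store), open(d_kitchen_dock)}

== RESULT ==
["at(kitchen)", "locked(d_bay_store)", "open(d_kitchen_dock)"]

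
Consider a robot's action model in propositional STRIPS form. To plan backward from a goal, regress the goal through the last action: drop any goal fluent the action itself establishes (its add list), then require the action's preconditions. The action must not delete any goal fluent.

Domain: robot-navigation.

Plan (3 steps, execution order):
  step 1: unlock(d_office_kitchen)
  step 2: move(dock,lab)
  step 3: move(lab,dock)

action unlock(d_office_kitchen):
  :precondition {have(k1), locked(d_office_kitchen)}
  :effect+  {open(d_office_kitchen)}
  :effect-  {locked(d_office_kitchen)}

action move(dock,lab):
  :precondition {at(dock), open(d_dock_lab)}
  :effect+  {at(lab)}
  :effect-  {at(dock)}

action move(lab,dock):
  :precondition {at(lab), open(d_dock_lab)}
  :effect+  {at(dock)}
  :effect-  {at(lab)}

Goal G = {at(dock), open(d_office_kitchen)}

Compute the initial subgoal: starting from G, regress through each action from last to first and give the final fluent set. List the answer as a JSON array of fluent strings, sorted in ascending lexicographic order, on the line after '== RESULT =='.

Regress step by step:
  through step 3 (move(lab,dock)): drop {at(dock)}, keep {open(d_office_kitchen)}, require {at(lab), open(d_dock_lab)}
    → {at(lab), open(d_dock_lab), open(d_office_kitchen)}
  through step 2 (move(dock,lab)): drop {at(lab)}, keep {open(d_dock_lab), open(d_office_kitchen)}, require {at(dock), open(d_dock_lab)}
    → {at(dock), open(d_dock_lab), open(d_office_kitchen)}
  through step 1 (unlock(d_office_kitchen)): drop {open(d_office_kitchen)}, keep {at(dock), open(d_dock_lab)}, require {have(k1), locked(d_office_kitchen)}
    → {at(dock), have(k1), locked(d_office_kitchen), open(d_dock_lab)}

== RESULT ==
["at(dock)", "have(k1)", "locked(d_office_kitchen)", "open(d_dock_lab)"]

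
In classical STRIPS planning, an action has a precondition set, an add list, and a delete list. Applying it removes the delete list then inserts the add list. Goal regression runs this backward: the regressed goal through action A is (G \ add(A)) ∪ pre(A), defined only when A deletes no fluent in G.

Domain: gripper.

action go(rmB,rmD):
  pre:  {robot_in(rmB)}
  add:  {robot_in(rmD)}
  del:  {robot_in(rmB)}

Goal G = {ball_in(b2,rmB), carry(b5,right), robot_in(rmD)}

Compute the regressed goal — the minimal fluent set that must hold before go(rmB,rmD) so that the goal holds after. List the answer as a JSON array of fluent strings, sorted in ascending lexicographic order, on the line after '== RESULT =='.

Compute (G \ add) ∪ pre:
  G ∩ del = {}  (empty — regression defined)
  G \ add = {ball_in(b2,rmB), carry(b5,right), robot_in(rmD)} \ {robot_in(rmD)} = {ball_in(b2,rmB), carry(b5,right)}
  ∪ pre   = {ball_in(b2,rmB), carry(b5,right)} ∪ {robot_in(rmB)}
          = {ball_in(b2,rmB), carry(b5,right), robot_in(rmB)}

== RESULT ==
["ball_in(b2,rmB)", "carry(b5,right)", "robot_in(rmB)"]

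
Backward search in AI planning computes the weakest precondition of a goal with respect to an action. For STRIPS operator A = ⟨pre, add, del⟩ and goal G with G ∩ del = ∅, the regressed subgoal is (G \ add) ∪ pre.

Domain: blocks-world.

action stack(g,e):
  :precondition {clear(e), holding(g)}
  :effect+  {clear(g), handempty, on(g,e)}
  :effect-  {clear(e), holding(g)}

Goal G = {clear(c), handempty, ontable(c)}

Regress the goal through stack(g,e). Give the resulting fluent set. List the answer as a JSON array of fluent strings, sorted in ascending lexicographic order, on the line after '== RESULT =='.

Regress:
  G ∩ del = {}  (empty — regression defined)
  G \ add = {clear(c), handempty, ontable(c)} \ {clear(g), handempty, on(g,e)} = {clear(c), ontable(c)}
  ∪ pre   = {clear(c), ontable(c)} ∪ {clear(e), holding(g)}
          = {clear(c), clear(e), holding(g), ontable(c)}

== RESULT ==
["clear(c)", "clear(e)", "holding(g)", "ontable(c)"]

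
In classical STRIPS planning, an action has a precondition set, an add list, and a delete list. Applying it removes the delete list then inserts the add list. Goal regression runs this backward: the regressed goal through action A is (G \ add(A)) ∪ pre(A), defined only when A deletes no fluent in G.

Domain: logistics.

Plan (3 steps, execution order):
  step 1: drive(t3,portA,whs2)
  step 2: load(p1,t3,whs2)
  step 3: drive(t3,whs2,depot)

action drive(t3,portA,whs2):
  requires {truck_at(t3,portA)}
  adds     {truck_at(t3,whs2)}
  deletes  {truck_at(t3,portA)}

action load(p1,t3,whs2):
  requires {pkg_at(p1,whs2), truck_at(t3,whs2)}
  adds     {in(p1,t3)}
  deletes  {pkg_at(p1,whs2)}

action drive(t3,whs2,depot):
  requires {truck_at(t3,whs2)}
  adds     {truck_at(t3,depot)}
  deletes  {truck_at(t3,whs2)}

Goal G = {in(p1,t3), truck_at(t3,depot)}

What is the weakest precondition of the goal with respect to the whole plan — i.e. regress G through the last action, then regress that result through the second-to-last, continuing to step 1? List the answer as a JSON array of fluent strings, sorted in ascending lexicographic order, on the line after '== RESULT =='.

Work backward from the goal:
  through step 3 (drive(t3,whs2,depot)): drop {truck_at(t3,depot)}, keep {in(p1,t3)}, require {truck_at(t3,whs2)}
    → {in(p1,t3), truck_at(t3,whs2)}
  through step 2 (load(p1,t3,whs2)): drop {in(p1,t3)}, keep {truck_at(t3,whs2)}, require {pkg_at(p1,whs2), truck_at(t3,whs2)}
    → {pkg_at(p1,whs2), truck_at(t3,whs2)}
  through step 1 (drive(t3,portA,whs2)): drop {truck_at(t3,whs2)}, keep {pkg_at(p1,whs2)}, require {truck_at(t3,portA)}
    → {pkg_at(p1,whs2), truck_at(t3,portA)}

== RESULT ==
["pkg_at(p1,whs2)", "truck_at(t3,portA)"]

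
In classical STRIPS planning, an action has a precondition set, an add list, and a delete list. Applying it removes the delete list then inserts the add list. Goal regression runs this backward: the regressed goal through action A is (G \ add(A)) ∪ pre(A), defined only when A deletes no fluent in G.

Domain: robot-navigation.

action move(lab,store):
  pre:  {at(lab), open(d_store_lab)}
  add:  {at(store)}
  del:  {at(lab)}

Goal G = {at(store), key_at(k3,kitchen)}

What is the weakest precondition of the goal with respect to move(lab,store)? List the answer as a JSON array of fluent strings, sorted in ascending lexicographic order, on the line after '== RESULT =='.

Compute (G \ add) ∪ pre:
  G ∩ del = {}  (empty — regression defined)
  G \ add = {at(store), key_at(k3,kitchen)} \ {at(store)} = {key_at(k3,kitchen)}
  ∪ pre   = {key_at(k3,kitchen)} ∪ {at(lab), open(d_store_lab)}
          = {at(lab), key_at(k3,kitchen), open(d_store_lab)}

== RESULT ==
["at(lab)", "key_at(k3,kitchen)", "open(d_store_lab)"]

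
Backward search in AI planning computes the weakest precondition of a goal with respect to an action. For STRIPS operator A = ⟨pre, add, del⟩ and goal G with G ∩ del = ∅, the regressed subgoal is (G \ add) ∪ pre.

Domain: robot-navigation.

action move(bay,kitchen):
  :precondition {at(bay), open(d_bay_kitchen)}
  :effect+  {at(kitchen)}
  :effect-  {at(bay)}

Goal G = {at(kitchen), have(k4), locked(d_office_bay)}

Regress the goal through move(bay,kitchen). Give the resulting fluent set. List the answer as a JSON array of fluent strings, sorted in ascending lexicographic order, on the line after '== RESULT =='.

Regress:
  G ∩ del = {}  (empty — regression defined)
  G \ add = {at(kitchen), have(k4), locked(d_office_bay)} \ {at(kitchen)} = {have(k4), locked(d_office_bay)}
  ∪ pre   = {have(k4), locked(d_office_bay)} ∪ {at(bay), open(d_bay_kitchen)}
          = {at(bay), have(k4), locked(d_office_bay), open(d_bay_kitchen)}

== RESULT ==
["at(bay)", "have(k4)", "locked(d_office_bay)", "open(d_bay_kitchen)"]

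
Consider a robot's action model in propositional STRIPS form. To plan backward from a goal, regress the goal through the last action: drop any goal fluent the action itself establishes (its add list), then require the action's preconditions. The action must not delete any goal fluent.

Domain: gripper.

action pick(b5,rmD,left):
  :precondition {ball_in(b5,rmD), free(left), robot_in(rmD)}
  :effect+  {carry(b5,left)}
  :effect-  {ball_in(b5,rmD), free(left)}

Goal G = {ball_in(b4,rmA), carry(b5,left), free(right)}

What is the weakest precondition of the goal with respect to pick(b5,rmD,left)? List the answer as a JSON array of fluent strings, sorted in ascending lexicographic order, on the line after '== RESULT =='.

Compute (G \ add) ∪ pre:
  G ∩ del = {}  (empty — regression defined)
  G \ add = {ball_in(b4,rmA), carry(b5,left), free(right)} \ {carry(b5,left)} = {ball_in(b4,rmA), free(right)}
  ∪ pre   = {ball_in(b4,rmA), free(right)} ∪ {ball_in(b5,rmD), free(left), robot_in(rmD)}
          = {ball_in(b4,rmA), ball_in(b5,rmD), free(left), free(right), robot_in(rmD)}

== RESULT ==
["ball_in(b4,rmA)", "ball_in(b5,rmD)", "free(left)", "free(right)", "robot_in(rmD)"]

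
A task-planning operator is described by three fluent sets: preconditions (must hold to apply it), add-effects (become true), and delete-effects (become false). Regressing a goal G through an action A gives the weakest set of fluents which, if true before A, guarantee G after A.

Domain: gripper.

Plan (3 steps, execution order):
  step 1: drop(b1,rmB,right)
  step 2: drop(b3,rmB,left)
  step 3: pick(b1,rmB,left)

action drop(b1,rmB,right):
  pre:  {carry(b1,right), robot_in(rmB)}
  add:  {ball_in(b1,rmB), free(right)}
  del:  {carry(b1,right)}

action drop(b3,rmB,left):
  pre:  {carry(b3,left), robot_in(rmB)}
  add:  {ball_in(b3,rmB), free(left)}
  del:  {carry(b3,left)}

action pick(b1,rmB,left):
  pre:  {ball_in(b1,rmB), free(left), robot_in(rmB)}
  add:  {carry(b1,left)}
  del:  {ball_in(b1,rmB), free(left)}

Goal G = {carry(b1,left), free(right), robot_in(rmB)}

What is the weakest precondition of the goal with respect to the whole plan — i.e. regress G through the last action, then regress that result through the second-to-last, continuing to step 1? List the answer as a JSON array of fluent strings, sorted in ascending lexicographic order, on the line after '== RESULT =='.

Work backward from the goal:
  through step 3 (pick(b1,rmB,left)): drop {carry(b1,left)}, keep {free(right), robot_in(rmB)}, require {ball_in(b1,rmB), free(left), robot_in(rmB)}
    → {ball_in(b1,rmB), free(left), free(right), robot_in(rmB)}
  through step 2 (drop(b3,rmB,left)): drop {free(left)}, keep {ball_in(b1,rmB), free(right), robot_in(rmB)}, require {carry(b3,left), robot_in(rmB)}
    → {ball_in(b1,rmB), carry(b3,left), free(right), robot_in(rmB)}
  through step 1 (drop(b1,rmB,right)): drop {ball_in(b1,rmB), free(right)}, keep {carry(b3,left), robot_in(rmB)}, require {carry(b1,right), robot_in(rmB)}
    → {carry(b1,right), carry(b3,left), robot_in(rmB)}

== RESULT ==
["carry(b1,right)", "carry(b3,left)", "robot_in(rmB)"]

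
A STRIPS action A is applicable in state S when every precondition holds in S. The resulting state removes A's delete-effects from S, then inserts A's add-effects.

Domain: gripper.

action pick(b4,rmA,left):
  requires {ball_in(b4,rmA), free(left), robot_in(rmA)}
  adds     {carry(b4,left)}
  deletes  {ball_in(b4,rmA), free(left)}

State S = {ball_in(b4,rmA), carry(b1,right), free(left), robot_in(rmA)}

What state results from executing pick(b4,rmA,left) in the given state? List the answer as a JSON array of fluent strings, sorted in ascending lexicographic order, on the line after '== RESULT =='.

Progress:
  pre ⊆ S: {ball_in(b4,rmA), free(left), robot_in(rmA)} ⊆ S  — applicable
  S \ del = {carry(b1,right), robot_in(rmA)}
  ∪ add   = {carry(b1,right), carry(b4,left), robot_in(rmA)}

== RESULT ==
["carry(b1,right)", "carry(b4,left)", "robot_in(rmA)"]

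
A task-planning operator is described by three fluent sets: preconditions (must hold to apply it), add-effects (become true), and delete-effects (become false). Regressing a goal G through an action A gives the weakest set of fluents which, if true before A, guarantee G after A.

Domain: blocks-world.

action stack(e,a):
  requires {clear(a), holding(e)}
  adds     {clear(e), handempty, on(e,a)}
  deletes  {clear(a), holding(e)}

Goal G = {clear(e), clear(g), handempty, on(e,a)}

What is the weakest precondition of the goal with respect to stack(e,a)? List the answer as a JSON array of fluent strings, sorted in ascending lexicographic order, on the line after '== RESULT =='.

Compute (G \ add) ∪ pre:
  G ∩ del = {}  (empty — regression defined)
  G \ add = {clear(e), clear(g), handempty, on(e,a)} \ {clear(e), handempty, on(e,a)} = {clear(g)}
  ∪ pre   = {clear(g)} ∪ {clear(a), holding(e)}
          = {clear(a), clear(g), holding(e)}

== RESULT ==
["clear(a)", "clear(g)", "holding(e)"]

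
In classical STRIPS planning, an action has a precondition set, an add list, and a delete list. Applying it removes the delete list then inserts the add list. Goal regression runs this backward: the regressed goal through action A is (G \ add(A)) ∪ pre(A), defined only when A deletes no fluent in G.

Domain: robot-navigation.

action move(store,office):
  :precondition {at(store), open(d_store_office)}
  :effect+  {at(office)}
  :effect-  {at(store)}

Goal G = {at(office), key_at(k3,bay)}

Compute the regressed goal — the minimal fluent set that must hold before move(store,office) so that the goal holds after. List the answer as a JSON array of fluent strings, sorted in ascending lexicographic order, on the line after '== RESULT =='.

Compute (G \ add) ∪ pre:
  G ∩ del = {}  (empty — regression defined)
  G \ add = {at(office), key_at(k3,bay)} \ {at(office)} = {key_at(k3,bay)}
  ∪ pre   = {key_at(k3,bay)} ∪ {at(store), open(d_store_office)}
          = {at(store), key_at(k3,bay), open(d_store_office)}

== RESULT ==
["at(store)", "key_at(k3,bay)", "open(d_store_office)"]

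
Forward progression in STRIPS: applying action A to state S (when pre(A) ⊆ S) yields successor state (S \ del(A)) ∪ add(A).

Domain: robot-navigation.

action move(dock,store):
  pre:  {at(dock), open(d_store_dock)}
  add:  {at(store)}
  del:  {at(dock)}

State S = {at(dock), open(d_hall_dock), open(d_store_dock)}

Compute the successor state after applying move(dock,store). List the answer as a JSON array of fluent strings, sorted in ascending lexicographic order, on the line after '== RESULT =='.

Progress:
  pre ⊆ S: {at(dock), open(d_store_dock)} ⊆ S  — applicable
  S \ del = {open(d_hall_dock), open(d_store_dock)}
  ∪ add   = {at(store), open(d_hall_dock), open(d_store_dock)}

== RESULT ==
["at(store)", "open(d_hall_dock)", "open(d_store_dock)"]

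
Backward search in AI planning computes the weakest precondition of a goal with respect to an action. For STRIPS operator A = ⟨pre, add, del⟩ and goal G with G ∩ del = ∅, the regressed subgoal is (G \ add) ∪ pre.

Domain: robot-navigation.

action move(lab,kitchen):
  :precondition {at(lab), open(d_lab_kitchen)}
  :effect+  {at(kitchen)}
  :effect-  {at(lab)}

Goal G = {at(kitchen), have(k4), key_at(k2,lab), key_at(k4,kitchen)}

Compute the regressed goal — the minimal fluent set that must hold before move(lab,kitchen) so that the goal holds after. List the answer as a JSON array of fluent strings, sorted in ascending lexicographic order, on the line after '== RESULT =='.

Compute (G \ add) ∪ pre:
  G ∩ del = {}  (empty — regression defined)
  G \ add = {at(kitchen), have(k4), key_at(k2,lab), key_at(k4,kitchen)} \ {at(kitchen)} = {have(k4), key_at(k2,lab), key_at(k4,kitchen)}
  ∪ pre   = {have(k4), key_at(k2,lab), key_at(k4,kitchen)} ∪ {at(lab), open(d_lab_kitchen)}
          = {at(lab), have(k4), key_at(k2,lab), key_at(k4,kitchen), open(d_lab_kitchen)}

== RESULT ==
["at(lab)", "have(k4)", "key_at(k2,lab)", "key_at(k4,kitchen)", "open(d_lab_kitchen)"]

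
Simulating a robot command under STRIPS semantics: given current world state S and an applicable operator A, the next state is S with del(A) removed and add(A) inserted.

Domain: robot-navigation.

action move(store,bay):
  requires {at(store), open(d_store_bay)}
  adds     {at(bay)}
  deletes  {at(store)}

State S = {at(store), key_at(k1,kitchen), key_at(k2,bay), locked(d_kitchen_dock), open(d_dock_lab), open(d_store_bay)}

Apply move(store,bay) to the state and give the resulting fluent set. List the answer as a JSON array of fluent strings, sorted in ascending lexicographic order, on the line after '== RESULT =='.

Progress:
  pre ⊆ S: {at(store), open(d_store_bay)} ⊆ S  — applicable
  S \ del = {key_at(k1,kitchen), key_at(k2,bay), locked(d_kitchen_dock), open(d_dock_lab), open(d_store_bay)}
  ∪ add   = {at(bay), key_at(k1,kitchen), key_at(k2,bay), locked(d_kitchen_dock), open(d_dock_lab), open(d_store_bay)}

== RESULT ==
["at(bay)", "key_at(k1,kitchen)", "key_at(k2,bay)", "locked(d_kitchen_dock)", "open(d_dock_lab)", "open(d_store_bay)"]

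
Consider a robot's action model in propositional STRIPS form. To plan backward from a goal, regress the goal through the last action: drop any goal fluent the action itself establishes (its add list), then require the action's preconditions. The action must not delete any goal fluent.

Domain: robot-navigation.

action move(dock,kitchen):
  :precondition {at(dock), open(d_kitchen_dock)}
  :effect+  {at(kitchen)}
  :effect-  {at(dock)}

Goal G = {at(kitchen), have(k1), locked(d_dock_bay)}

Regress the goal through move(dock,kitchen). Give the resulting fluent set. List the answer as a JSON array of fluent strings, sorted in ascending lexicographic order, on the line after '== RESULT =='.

Compute (G \ add) ∪ pre:
  G ∩ del = {}  (empty — regression defined)
  G \ add = {at(kitchen), have(k1), locked(d_dock_bay)} \ {at(kitchen)} = {have(k1), locked(d_dock_bay)}
  ∪ pre   = {have(k1), locked(d_dock_bay)} ∪ {at(dock), open(d_kitchen_dock)}
          = {at(dock), have(k1), locked(d_dock_bay), open(d_kitchen_dock)}

== RESULT ==
["at(dock)", "have(k1)", "locked(d_dock_bay)", "open(d_kitchen_dock)"]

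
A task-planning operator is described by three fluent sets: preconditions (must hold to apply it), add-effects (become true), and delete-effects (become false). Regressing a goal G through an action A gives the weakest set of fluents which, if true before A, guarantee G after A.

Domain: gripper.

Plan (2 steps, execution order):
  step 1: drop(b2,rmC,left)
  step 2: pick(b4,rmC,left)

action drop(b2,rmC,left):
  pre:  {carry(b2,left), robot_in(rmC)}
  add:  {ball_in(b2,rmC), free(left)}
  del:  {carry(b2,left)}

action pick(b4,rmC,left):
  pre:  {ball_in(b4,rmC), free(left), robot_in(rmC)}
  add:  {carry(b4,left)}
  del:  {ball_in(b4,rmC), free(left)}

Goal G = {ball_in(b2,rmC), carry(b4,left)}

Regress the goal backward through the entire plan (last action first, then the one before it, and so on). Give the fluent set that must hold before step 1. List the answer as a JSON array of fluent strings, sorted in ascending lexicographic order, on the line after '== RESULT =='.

Work backward from the goal:
  through step 2 (pick(b4,rmC,left)): drop {carry(b4,left)}, keep {ball_in(b2,rmC)}, require {ball_in(b4,rmC), free(left), robot_in(rmC)}
    → {ball_in(b2,rmC), ball_in(b4,rmC), free(left), robot_in(rmC)}
  through step 1 (drop(b2,rmC,left)): drop {ball_in(b2,rmC), free(left)}, keep {ball_in(b4,rmC), robot_in(rmC)}, require {carry(b2,left), robot_in(rmC)}
    → {ball_in(b4,rmC), carry(b2,left), robot_in(rmC)}

== RESULT ==
["ball_in(b4,rmC)", "carry(b2,left)", "robot_in(rmC)"]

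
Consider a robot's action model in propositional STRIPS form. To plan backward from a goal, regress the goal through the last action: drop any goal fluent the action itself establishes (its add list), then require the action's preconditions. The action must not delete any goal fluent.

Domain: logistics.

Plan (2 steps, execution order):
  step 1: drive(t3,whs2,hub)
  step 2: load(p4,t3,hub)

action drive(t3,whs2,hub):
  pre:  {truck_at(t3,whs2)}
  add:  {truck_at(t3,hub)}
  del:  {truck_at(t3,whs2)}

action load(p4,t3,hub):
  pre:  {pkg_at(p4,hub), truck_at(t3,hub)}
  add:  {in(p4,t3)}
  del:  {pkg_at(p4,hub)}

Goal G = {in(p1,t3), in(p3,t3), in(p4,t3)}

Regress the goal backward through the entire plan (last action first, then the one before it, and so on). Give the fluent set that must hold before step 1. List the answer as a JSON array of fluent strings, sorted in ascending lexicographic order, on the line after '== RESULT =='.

Work backward from the goal:
  through step 2 (load(p4,t3,hub)): drop {in(p4,t3)}, keep {in(p1,t3), in(p3,t3)}, require {pkg_at(p4,hub), truck_at(t3,hub)}
    → {in(p1,t3), in(p3,t3), pkg_at(p4,hub), truck_at(t3,hub)}
  through step 1 (drive(t3,whs2,hub)): drop {truck_at(t3,hub)}, keep {in(p1,t3), in(p3,t3), pkg_at(p4,hub)}, require {truck_at(t3,whs2)}
    → {in(p1,t3), in(p3,t3), pkg_at(p4,hub), truck_at(t3,whs2)}

== RESULT ==
["in(p1,t3)", "in(p3,t3)", "pkg_at(p4,hub)", "truck_at(t3,whs2)"]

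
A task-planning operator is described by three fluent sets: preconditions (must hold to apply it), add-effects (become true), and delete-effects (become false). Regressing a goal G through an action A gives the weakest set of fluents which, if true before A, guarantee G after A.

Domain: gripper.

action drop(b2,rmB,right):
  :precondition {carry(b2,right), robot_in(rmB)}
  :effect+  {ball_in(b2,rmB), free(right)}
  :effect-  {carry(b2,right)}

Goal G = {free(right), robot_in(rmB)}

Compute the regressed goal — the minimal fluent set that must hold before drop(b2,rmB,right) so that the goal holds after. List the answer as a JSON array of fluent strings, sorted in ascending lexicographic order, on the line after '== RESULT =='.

Regress:
  G ∩ del = {}  (empty — regression defined)
  G \ add = {free(right), robot_in(rmB)} \ {ball_in(b2,rmB), free(right)} = {robot_in(rmB)}
  ∪ pre   = {robot_in(rmB)} ∪ {carry(b2,right), robot_in(rmB)}
          = {carry(b2,right), robot_in(rmB)}

== RESULT ==
["carry(b2,right)", "robot_in(rmB)"]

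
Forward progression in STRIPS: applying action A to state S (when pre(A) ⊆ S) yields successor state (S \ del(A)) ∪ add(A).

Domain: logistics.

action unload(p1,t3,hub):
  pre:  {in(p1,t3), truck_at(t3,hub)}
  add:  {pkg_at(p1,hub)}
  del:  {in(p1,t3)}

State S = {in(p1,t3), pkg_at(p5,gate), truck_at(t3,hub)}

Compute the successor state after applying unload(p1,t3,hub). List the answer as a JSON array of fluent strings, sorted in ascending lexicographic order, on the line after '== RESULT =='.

Compute (S \ del) ∪ add:
  pre ⊆ S: {in(p1,t3), truck_at(t3,hub)} ⊆ S  — applicable
  S \ del = {pkg_at(p5,gate), truck_at(t3,hub)}
  ∪ add   = {pkg_at(p1,hub), pkg_at(p5,gate), truck_at(t3,hub)}

== RESULT ==
["pkg_at(p1,hub)", "pkg_at(p5,gate)", "truck_at(t3,hub)"]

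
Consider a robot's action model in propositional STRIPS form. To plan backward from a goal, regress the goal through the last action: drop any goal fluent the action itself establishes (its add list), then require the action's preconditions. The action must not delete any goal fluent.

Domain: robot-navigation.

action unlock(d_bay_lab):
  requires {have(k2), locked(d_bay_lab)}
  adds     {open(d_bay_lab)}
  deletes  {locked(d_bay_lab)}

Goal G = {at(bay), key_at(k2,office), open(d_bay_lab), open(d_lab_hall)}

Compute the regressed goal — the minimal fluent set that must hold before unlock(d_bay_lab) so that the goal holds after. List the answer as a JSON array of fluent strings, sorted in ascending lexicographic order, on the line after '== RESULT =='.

Compute (G \ add) ∪ pre:
  G ∩ del = {}  (empty — regression defined)
  G \ add = {at(bay), key_at(k2,office), open(d_bay_lab), open(d_lab_hall)} \ {open(d_bay_lab)} = {at(bay), key_at(k2,office), open(d_lab_hall)}
  ∪ pre   = {at(bay), key_at(k2,office), open(d_lab_hall)} ∪ {have(k2), locked(d_bay_lab)}
          = {at(bay), have(k2), key_at(k2,office), locked(d_bay_lab), open(d_lab_hall)}

== RESULT ==
["at(bay)", "have(k2)", "key_at(k2,office)", "locked(d_bay_lab)", "open(d_lab_hall)"]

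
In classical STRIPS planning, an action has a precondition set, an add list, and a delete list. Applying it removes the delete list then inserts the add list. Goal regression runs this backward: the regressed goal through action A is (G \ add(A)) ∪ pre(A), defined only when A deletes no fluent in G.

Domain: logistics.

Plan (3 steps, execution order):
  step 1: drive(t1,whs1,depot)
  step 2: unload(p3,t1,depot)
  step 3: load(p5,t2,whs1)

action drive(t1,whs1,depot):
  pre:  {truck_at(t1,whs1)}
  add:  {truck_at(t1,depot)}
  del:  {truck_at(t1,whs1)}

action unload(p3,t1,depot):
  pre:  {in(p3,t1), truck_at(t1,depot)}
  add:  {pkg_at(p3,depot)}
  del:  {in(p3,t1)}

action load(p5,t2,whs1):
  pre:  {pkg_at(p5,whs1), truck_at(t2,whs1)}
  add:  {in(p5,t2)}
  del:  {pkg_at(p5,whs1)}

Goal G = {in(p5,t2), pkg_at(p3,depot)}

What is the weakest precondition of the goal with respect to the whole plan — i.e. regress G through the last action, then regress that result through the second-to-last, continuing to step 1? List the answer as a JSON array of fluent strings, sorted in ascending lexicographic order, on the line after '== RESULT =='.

Regress step by step:
  through step 3 (load(p5,t2,whs1)): drop {in(p5,t2)}, keep {pkg_at(p3,depot)}, require {pkg_at(p5,whs1), truck_at(t2,whs1)}
    → {pkg_at(p3,depot), pkg_at(p5,whs1), truck_at(t2,whs1)}
  through step 2 (unload(p3,t1,depot)): drop {pkg_at(p3,depot)}, keep {pkg_at(p5,whs1), truck_at(t2,whs1)}, require {in(p3,t1), truck_at(t1,depot)}
    → {in(p3,t1), pkg_at(p5,whs1), truck_at(t1,depot), truck_at(t2,whs1)}
  through step 1 (drive(t1,whs1,depot)): drop {truck_at(t1,depot)}, keep {in(p3,t1), pkg_at(p5,whs1), truck_at(t2,whs1)}, require {truck_at(t1,whs1)}
    → {in(p3,t1), pkg_at(p5,whs1), truck_at(t1,whs1), truck_at(t2,whs1)}

== RESULT ==
["in(p3,t1)", "pkg_at(p5,whs1)", "truck_at(t1,whs1)", "truck_at(t2,whs1)"]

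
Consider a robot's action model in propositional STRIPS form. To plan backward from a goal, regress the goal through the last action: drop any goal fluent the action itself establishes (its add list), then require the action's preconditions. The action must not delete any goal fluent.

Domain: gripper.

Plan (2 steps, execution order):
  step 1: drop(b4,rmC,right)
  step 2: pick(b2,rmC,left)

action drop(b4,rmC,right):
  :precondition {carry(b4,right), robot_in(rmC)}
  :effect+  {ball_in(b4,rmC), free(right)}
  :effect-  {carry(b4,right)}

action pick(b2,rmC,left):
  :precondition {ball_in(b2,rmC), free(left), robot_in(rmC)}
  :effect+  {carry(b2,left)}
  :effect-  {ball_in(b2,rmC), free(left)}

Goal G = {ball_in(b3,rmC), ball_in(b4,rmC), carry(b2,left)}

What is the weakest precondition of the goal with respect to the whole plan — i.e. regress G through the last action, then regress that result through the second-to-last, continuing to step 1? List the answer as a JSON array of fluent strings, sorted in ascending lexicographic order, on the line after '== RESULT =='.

Regress step by step:
  through step 2 (pick(b2,rmC,left)): drop {carry(b2,left)}, keep {ball_in(b3,rmC), ball_in(b4,rmC)}, require {ball_in(b2,rmC), free(left), robot_in(rmC)}
    → {ball_in(b2,rmC), ball_in(b3,rmC), ball_in(b4,rmC), free(left), robot_in(rmC)}
  through step 1 (drop(b4,rmC,right)): drop {ball_in(b4,rmC)}, keep {ball_in(b2,rmC), ball_in(b3,rmC), free(left), robot_in(rmC)}, require {carry(b4,right), robot_in(rmC)}
    → {ball_in(b2,rmC), ball_in(b3,rmC), carry(b4,right), free(left), robot_in(rmC)}

== RESULT ==
["ball_in(b2,rmC)", "ball_in(b3,rmC)", "carry(b4,right)", "free(left)", "robot_in(rmC)"]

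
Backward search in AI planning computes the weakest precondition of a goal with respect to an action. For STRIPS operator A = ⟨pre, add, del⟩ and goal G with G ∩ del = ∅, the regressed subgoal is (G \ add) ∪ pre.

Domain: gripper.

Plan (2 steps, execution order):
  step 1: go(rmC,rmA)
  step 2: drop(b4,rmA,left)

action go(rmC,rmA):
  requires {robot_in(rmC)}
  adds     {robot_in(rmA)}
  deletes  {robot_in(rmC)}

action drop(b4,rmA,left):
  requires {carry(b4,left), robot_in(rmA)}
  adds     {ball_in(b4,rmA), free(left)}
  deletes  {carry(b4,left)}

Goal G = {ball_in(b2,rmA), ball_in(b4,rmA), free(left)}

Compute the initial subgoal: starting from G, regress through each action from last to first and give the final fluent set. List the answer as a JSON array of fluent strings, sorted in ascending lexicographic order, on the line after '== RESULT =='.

Work backward from the goal:
  through step 2 (drop(b4,rmA,left)): drop {ball_in(b4,rmA), free(left)}, keep {ball_in(b2,rmA)}, require {carry(b4,left), robot_in(rmA)}
    → {ball_in(b2,rmA), carry(b4,left), robot_in(rmA)}
  through step 1 (go(rmC,rmA)): drop {robot_in(rmA)}, keep {ball_in(b2,rmA), carry(b4,left)}, require {robot_in(rmC)}
    → {ball_in(b2,rmA), carry(b4,left), robot_in(rmC)}

== RESULT ==
["ball_in(b2,rmA)", "carry(b4,left)", "robot_in(rmC)"]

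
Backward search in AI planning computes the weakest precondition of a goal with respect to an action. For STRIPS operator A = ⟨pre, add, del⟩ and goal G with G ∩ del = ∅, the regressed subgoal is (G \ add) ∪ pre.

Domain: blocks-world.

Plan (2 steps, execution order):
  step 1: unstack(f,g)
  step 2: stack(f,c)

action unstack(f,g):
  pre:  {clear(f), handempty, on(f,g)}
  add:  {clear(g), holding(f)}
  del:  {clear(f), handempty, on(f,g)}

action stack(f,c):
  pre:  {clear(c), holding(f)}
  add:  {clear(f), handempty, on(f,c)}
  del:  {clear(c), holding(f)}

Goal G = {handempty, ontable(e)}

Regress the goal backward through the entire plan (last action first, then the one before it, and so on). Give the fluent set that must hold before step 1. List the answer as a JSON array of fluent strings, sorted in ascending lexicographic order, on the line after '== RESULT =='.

Regress step by step:
  through step 2 (stack(f,c)): drop {handempty}, keep {ontable(e)}, require {clear(c), holding(f)}
    → {clear(c), holding(f), ontable(e)}
  through step 1 (unstack(f,g)): drop {holding(f)}, keep {clear(c), ontable(e)}, require {clear(f), handempty, on(f,g)}
    → {clear(c), clear(f), handempty, on(f,g), ontable(e)}

== RESULT ==
["clear(c)", "clear(f)", "handempty", "on(f,g)", "ontable(e)"]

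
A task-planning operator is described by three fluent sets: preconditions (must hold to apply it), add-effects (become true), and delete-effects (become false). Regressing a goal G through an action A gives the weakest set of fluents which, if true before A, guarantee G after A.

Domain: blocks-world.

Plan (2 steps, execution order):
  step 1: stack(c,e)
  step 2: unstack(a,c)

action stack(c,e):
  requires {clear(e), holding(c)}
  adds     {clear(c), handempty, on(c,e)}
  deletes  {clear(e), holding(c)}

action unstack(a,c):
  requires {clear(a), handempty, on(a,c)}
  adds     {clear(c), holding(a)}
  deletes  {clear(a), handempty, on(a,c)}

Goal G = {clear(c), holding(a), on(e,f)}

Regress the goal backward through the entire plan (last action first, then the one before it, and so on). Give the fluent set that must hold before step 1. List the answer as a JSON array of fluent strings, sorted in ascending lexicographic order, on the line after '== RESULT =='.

Regress step by step:
  through step 2 (unstack(a,c)): drop {clear(c), holding(a)}, keep {on(e,f)}, require {clear(a), handempty, on(a,c)}
    → {clear(a), handempty, on(a,c), on(e,f)}
  through step 1 (stack(c,e)): drop {handempty}, keep {clear(a), on(a,c), on(e,f)}, require {clear(e), holding(c)}
    → {clear(a), clear(e), holding(c), on(a,c), on(e,f)}

== RESULT ==
["clear(a)", "clear(e)", "holding(c)", "on(a,c)", "on(e,f)"]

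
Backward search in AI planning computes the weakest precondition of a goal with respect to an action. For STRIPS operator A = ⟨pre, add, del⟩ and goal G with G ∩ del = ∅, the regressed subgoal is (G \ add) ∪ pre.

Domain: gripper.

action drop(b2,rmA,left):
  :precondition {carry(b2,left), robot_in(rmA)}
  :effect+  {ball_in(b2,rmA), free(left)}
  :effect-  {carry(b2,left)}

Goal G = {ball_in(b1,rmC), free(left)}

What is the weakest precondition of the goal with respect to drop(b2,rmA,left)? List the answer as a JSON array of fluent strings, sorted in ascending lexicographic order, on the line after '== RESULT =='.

Regress:
  G ∩ del = {}  (empty — regression defined)
  G \ add = {ball_in(b1,rmC), free(left)} \ {ball_in(b2,rmA), free(left)} = {ball_in(b1,rmC)}
  ∪ pre   = {ball_in(b1,rmC)} ∪ {carry(b2,left), robot_in(rmA)}
          = {ball_in(b1,rmC), carry(b2,left), robot_in(rmA)}

== RESULT ==
["ball_in(b1,rmC)", "carry(b2,left)", "robot_in(rmA)"]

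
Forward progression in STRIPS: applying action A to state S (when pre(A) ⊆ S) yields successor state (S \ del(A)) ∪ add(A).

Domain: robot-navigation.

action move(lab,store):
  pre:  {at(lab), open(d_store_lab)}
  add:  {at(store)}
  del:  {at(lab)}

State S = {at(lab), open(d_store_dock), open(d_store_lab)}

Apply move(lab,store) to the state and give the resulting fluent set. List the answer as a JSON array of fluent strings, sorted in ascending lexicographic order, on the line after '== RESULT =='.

Compute (S \ del) ∪ add:
  pre ⊆ S: {at(lab), open(d_store_lab)} ⊆ S  — applicable
  S \ del = {open(d_store_dock), open(d_store_lab)}
  ∪ add   = {at(store), open(d_store_dock), open(d_store_lab)}

== RESULT ==
["at(store)", "open(d_store_dock)", "open(d_store_lab)"]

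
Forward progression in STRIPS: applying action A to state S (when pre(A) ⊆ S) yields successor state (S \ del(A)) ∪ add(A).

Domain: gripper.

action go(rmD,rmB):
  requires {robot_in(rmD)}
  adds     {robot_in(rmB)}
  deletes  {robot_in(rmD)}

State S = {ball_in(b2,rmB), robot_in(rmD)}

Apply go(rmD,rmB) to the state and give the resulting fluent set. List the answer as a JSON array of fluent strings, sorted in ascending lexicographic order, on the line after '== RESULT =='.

Compute (S \ del) ∪ add:
  pre ⊆ S: {robot_in(rmD)} ⊆ S  — applicable
  S \ del = {ball_in(b2,rmB)}
  ∪ add   = {ball_in(b2,rmB), robot_in(rmB)}

== RESULT ==
["ball_in(b2,rmB)", "robot_in(rmB)"]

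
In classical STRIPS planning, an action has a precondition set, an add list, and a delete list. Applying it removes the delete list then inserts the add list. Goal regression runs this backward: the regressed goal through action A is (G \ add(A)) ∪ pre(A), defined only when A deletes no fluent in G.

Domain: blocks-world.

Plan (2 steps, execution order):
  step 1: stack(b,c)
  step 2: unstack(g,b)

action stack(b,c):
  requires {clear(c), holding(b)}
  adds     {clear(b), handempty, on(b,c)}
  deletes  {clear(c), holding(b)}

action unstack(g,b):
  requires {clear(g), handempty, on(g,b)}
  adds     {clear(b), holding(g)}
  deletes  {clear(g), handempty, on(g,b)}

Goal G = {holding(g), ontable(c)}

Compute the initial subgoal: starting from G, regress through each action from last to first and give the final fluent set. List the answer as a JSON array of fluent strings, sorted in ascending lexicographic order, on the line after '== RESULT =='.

Work backward from the goal:
  through step 2 (unstack(g,b)): drop {holding(g)}, keep {ontable(c)}, require {clear(g), handempty, on(g,b)}
    → {clear(g), handempty, on(g,b), ontable(c)}
  through step 1 (stack(b,c)): drop {handempty}, keep {clear(g), on(g,b), ontable(c)}, require {clear(c), holding(b)}
    → {clear(c), clear(g), holding(b), on(g,b), ontable(c)}

== RESULT ==
["clear(c)", "clear(g)", "holding(b)", "on(g,b)", "ontable(c)"]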